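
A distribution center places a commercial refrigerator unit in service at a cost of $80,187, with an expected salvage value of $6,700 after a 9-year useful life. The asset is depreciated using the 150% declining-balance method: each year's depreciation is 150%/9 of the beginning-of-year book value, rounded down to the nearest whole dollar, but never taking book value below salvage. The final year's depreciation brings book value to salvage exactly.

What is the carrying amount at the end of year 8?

$18,650

Depreciable base = $80,187 − $6,700 = $73,487.
Year 1: ⌊$80,187 × 150%/9⌋ = $13,364. Book value $66,823.
Year 2: ⌊$66,823 × 150%/9⌋ = $11,137. Book value $55,686.
Year 3: ⌊$55,686 × 150%/9⌋ = $9,281. Book value $46,405.
Year 4: ⌊$46,405 × 150%/9⌋ = $7,734. Book value $38,671.
Year 5: ⌊$38,671 × 150%/9⌋ = $6,445. Book value $32,226.
Year 6: ⌊$32,226 × 150%/9⌋ = $5,371. Book value $26,855.
Year 7: ⌊$26,855 × 150%/9⌋ = $4,475. Book value $22,380.
Year 8: ⌊$22,380 × 150%/9⌋ = $3,730. Book value $18,650.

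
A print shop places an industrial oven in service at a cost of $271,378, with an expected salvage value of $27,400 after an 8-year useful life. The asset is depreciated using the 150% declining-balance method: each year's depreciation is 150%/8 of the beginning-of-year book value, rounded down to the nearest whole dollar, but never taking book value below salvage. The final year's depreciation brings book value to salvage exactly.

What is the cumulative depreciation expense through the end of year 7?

Depreciable base = $271,378 − $27,400 = $243,978.
Year 1: ⌊$271,378 × 150%/8⌋ = $50,883. Book value $220,495.
Year 2: ⌊$220,495 × 150%/8⌋ = $41,342. Book value $179,153.
Year 3: ⌊$179,153 × 150%/8⌋ = $33,591. Book value $145,562.
Year 4: ⌊$145,562 × 150%/8⌋ = $27,292. Book value $118,270.
Year 5: ⌊$118,270 × 150%/8⌋ = $22,175. Book value $96,095.
Year 6: ⌊$96,095 × 150%/8⌋ = $18,017. Book value $78,078.
Year 7: ⌊$78,078 × 150%/8⌋ = $14,639. Book value $63,439.
Accumulated through year 7 = $271,378 − $63,439 = $207,939.

$207,939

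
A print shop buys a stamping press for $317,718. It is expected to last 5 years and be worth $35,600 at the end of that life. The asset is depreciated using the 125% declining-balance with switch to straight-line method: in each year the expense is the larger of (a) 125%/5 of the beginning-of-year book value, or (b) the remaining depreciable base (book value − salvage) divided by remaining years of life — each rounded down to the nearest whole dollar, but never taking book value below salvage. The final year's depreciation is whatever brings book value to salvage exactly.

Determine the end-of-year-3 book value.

$131,012

Depreciable base = $317,718 − $35,600 = $282,118.
Year 1: DB = ⌊$317,718 × 125%/5⌋ = $79,429; SL = ⌊$282,118/5⌋ = $56,423 → take DB $79,429. Book value $238,289.
Year 2: DB = ⌊$238,289 × 125%/5⌋ = $59,572; SL = ⌊$202,689/4⌋ = $50,672 → take DB $59,572. Book value $178,717.
Year 3: DB = ⌊$178,717 × 125%/5⌋ = $44,679; SL = ⌊$143,117/3⌋ = $47,705 → take SL $47,705. Book value $131,012.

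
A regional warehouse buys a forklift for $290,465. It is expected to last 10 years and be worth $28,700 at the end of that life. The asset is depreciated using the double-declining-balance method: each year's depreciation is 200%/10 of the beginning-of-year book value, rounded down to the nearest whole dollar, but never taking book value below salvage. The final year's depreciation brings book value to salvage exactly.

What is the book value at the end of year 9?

$38,987

Depreciable base = $290,465 − $28,700 = $261,765.
Year 1: ⌊$290,465 × 200%/10⌋ = $58,093. Book value $232,372.
Year 2: ⌊$232,372 × 200%/10⌋ = $46,474. Book value $185,898.
Year 3: ⌊$185,898 × 200%/10⌋ = $37,179. Book value $148,719.
Year 4: ⌊$148,719 × 200%/10⌋ = $29,743. Book value $118,976.
Year 5: ⌊$118,976 × 200%/10⌋ = $23,795. Book value $95,181.
Year 6: ⌊$95,181 × 200%/10⌋ = $19,036. Book value $76,145.
Year 7: ⌊$76,145 × 200%/10⌋ = $15,229. Book value $60,916.
Year 8: ⌊$60,916 × 200%/10⌋ = $12,183. Book value $48,733.
Year 9: ⌊$48,733 × 200%/10⌋ = $9,746. Book value $38,987.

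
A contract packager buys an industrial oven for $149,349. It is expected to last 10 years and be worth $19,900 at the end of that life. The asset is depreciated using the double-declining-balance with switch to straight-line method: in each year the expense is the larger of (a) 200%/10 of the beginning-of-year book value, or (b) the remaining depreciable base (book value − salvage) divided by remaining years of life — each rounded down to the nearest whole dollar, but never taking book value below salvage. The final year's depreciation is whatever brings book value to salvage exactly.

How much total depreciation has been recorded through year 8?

Depreciable base = $149,349 − $19,900 = $129,449.
Year 1: DB = ⌊$149,349 × 200%/10⌋ = $29,869; SL = ⌊$129,449/10⌋ = $12,944 → take DB $29,869. Book value $119,480.
Year 2: DB = ⌊$119,480 × 200%/10⌋ = $23,896; SL = ⌊$99,580/9⌋ = $11,064 → take DB $23,896. Book value $95,584.
Year 3: DB = ⌊$95,584 × 200%/10⌋ = $19,116; SL = ⌊$75,684/8⌋ = $9,460 → take DB $19,116. Book value $76,468.
Year 4: DB = ⌊$76,468 × 200%/10⌋ = $15,293; SL = ⌊$56,568/7⌋ = $8,081 → take DB $15,293. Book value $61,175.
Year 5: DB = ⌊$61,175 × 200%/10⌋ = $12,235; SL = ⌊$41,275/6⌋ = $6,879 → take DB $12,235. Book value $48,940.
Year 6: DB = ⌊$48,940 × 200%/10⌋ = $9,788; SL = ⌊$29,040/5⌋ = $5,808 → take DB $9,788. Book value $39,152.
Year 7: DB = ⌊$39,152 × 200%/10⌋ = $7,830; SL = ⌊$19,252/4⌋ = $4,813 → take DB $7,830. Book value $31,322.
Year 8: DB = ⌊$31,322 × 200%/10⌋ = $6,264; SL = ⌊$11,422/3⌋ = $3,807 → take DB $6,264. Book value $25,058.
Accumulated through year 8 = $149,349 − $25,058 = $124,291.

$124,291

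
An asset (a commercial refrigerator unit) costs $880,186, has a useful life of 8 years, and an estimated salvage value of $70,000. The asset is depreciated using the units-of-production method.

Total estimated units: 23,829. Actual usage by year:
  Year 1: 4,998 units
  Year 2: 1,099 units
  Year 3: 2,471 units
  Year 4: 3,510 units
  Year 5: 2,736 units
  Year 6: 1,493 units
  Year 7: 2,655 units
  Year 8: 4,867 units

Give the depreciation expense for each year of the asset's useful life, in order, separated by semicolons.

$169,932; $37,366; $84,014; $119,340; $93,024; $50,762; $90,270; $165,478

Depreciable base = $880,186 − $70,000 = $810,186.
Rate = $810,186 / 23,829 units = $34 per unit.
Year 1: 4,998 × $34 = $169,932. Book value $710,254.
Year 2: 1,099 × $34 = $37,366. Book value $672,888.
Year 3: 2,471 × $34 = $84,014. Book value $588,874.
Year 4: 3,510 × $34 = $119,340. Book value $469,534.
Year 5: 2,736 × $34 = $93,024. Book value $376,510.
Year 6: 1,493 × $34 = $50,762. Book value $325,748.
Year 7: 2,655 × $34 = $90,270. Book value $235,478.
Year 8: 4,867 × $34 = $165,478. Book value $70,000.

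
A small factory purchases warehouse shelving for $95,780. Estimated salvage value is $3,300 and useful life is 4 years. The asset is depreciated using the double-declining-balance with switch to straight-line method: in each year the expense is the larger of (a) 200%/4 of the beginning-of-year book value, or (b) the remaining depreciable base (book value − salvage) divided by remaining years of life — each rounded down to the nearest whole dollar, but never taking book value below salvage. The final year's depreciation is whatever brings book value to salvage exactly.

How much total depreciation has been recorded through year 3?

Depreciable base = $95,780 − $3,300 = $92,480.
Year 1: DB = ⌊$95,780 × 200%/4⌋ = $47,890; SL = ⌊$92,480/4⌋ = $23,120 → take DB $47,890. Book value $47,890.
Year 2: DB = ⌊$47,890 × 200%/4⌋ = $23,945; SL = ⌊$44,590/3⌋ = $14,863 → take DB $23,945. Book value $23,945.
Year 3: DB = ⌊$23,945 × 200%/4⌋ = $11,972; SL = ⌊$20,645/2⌋ = $10,322 → take DB $11,972. Book value $11,973.
Accumulated through year 3 = $95,780 − $11,973 = $83,807.

$83,807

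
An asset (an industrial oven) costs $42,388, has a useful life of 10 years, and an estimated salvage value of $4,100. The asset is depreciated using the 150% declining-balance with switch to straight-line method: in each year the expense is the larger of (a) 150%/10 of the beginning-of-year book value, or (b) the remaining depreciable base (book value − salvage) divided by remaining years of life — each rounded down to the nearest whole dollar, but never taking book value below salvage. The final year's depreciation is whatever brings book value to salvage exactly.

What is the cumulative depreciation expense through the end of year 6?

Depreciable base = $42,388 − $4,100 = $38,288.
Year 1: DB = ⌊$42,388 × 150%/10⌋ = $6,358; SL = ⌊$38,288/10⌋ = $3,828 → take DB $6,358. Book value $36,030.
Year 2: DB = ⌊$36,030 × 150%/10⌋ = $5,404; SL = ⌊$31,930/9⌋ = $3,547 → take DB $5,404. Book value $30,626.
Year 3: DB = ⌊$30,626 × 150%/10⌋ = $4,593; SL = ⌊$26,526/8⌋ = $3,315 → take DB $4,593. Book value $26,033.
Year 4: DB = ⌊$26,033 × 150%/10⌋ = $3,904; SL = ⌊$21,933/7⌋ = $3,133 → take DB $3,904. Book value $22,129.
Year 5: DB = ⌊$22,129 × 150%/10⌋ = $3,319; SL = ⌊$18,029/6⌋ = $3,004 → take DB $3,319. Book value $18,810.
Year 6: DB = ⌊$18,810 × 150%/10⌋ = $2,821; SL = ⌊$14,710/5⌋ = $2,942 → take SL $2,942. Book value $15,868.
Accumulated through year 6 = $42,388 − $15,868 = $26,520.

$26,520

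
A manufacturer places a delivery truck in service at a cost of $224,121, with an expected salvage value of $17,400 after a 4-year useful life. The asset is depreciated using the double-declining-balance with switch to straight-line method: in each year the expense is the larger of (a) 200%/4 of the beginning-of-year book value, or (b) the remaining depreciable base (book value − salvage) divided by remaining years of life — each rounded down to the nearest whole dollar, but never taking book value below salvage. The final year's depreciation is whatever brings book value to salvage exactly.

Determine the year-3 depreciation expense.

Depreciable base = $224,121 − $17,400 = $206,721.
Year 1: DB = ⌊$224,121 × 200%/4⌋ = $112,060; SL = ⌊$206,721/4⌋ = $51,680 → take DB $112,060. Book value $112,061.
Year 2: DB = ⌊$112,061 × 200%/4⌋ = $56,030; SL = ⌊$94,661/3⌋ = $31,553 → take DB $56,030. Book value $56,031.
Year 3: DB = ⌊$56,031 × 200%/4⌋ = $28,015; SL = ⌊$38,631/2⌋ = $19,315 → take DB $28,015. Book value $28,016.

$28,015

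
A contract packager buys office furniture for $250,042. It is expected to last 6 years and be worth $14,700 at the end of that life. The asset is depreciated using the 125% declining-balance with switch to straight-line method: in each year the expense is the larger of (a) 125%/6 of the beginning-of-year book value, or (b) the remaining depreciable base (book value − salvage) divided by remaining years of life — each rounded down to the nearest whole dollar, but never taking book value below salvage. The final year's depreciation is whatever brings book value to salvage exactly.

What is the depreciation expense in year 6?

$35,503

Depreciable base = $250,042 − $14,700 = $235,342.
Year 1: DB = ⌊$250,042 × 125%/6⌋ = $52,092; SL = ⌊$235,342/6⌋ = $39,223 → take DB $52,092. Book value $197,950.
Year 2: DB = ⌊$197,950 × 125%/6⌋ = $41,239; SL = ⌊$183,250/5⌋ = $36,650 → take DB $41,239. Book value $156,711.
Year 3: DB = ⌊$156,711 × 125%/6⌋ = $32,648; SL = ⌊$142,011/4⌋ = $35,502 → take SL $35,502. Book value $121,209.
Year 4: DB = ⌊$121,209 × 125%/6⌋ = $25,251; SL = ⌊$106,509/3⌋ = $35,503 → take SL $35,503. Book value $85,706.
Year 5: DB = ⌊$85,706 × 125%/6⌋ = $17,855; SL = ⌊$71,006/2⌋ = $35,503 → take SL $35,503. Book value $50,203.
Year 6 (final): $50,203 − $14,700 = $35,503. Book value $14,700.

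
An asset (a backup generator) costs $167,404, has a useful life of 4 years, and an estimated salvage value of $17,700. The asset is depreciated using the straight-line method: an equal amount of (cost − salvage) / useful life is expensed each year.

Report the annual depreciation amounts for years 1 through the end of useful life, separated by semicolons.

Depreciable base = $167,404 − $17,700 = $149,704.
Annual expense = $149,704 / 4 = $37,426.
End of year 1: book value $129,978.
End of year 2: book value $92,552.
End of year 3: book value $55,126.
End of year 4: book value $17,700.

$37,426; $37,426; $37,426; $37,426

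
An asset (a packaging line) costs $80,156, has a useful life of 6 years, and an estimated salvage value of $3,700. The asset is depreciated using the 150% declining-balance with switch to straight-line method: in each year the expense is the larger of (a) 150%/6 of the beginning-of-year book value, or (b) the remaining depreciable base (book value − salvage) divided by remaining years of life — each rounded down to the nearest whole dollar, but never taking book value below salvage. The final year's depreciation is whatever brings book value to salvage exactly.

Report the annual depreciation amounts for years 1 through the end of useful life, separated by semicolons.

Depreciable base = $80,156 − $3,700 = $76,456.
Year 1: DB = ⌊$80,156 × 150%/6⌋ = $20,039; SL = ⌊$76,456/6⌋ = $12,742 → take DB $20,039. Book value $60,117.
Year 2: DB = ⌊$60,117 × 150%/6⌋ = $15,029; SL = ⌊$56,417/5⌋ = $11,283 → take DB $15,029. Book value $45,088.
Year 3: DB = ⌊$45,088 × 150%/6⌋ = $11,272; SL = ⌊$41,388/4⌋ = $10,347 → take DB $11,272. Book value $33,816.
Year 4: DB = ⌊$33,816 × 150%/6⌋ = $8,454; SL = ⌊$30,116/3⌋ = $10,038 → take SL $10,038. Book value $23,778.
Year 5: DB = ⌊$23,778 × 150%/6⌋ = $5,944; SL = ⌊$20,078/2⌋ = $10,039 → take SL $10,039. Book value $13,739.
Year 6 (final): $13,739 − $3,700 = $10,039. Book value $3,700.

$20,039; $15,029; $11,272; $10,038; $10,039; $10,039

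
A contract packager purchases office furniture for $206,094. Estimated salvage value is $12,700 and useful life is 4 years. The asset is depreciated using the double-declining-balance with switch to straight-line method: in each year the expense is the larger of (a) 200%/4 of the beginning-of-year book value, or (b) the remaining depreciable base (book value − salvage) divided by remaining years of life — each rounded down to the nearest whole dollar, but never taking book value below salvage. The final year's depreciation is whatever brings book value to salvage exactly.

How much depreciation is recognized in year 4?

$13,062

Depreciable base = $206,094 − $12,700 = $193,394.
Year 1: DB = ⌊$206,094 × 200%/4⌋ = $103,047; SL = ⌊$193,394/4⌋ = $48,348 → take DB $103,047. Book value $103,047.
Year 2: DB = ⌊$103,047 × 200%/4⌋ = $51,523; SL = ⌊$90,347/3⌋ = $30,115 → take DB $51,523. Book value $51,524.
Year 3: DB = ⌊$51,524 × 200%/4⌋ = $25,762; SL = ⌊$38,824/2⌋ = $19,412 → take DB $25,762. Book value $25,762.
Year 4 (final): $25,762 − $12,700 = $13,062. Book value $12,700.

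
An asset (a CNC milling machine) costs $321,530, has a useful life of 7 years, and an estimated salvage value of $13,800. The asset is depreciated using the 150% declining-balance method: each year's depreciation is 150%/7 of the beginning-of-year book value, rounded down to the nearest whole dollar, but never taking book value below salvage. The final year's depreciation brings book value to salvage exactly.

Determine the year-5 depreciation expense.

Depreciable base = $321,530 − $13,800 = $307,730.
Year 1: ⌊$321,530 × 150%/7⌋ = $68,899. Book value $252,631.
Year 2: ⌊$252,631 × 150%/7⌋ = $54,135. Book value $198,496.
Year 3: ⌊$198,496 × 150%/7⌋ = $42,534. Book value $155,962.
Year 4: ⌊$155,962 × 150%/7⌋ = $33,420. Book value $122,542.
Year 5: ⌊$122,542 × 150%/7⌋ = $26,259. Book value $96,283.

$26,259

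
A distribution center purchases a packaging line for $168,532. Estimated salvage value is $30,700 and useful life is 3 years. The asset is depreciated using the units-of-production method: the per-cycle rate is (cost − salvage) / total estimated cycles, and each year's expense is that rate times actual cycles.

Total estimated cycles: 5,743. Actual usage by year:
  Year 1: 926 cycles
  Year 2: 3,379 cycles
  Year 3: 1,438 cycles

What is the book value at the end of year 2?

$65,212

Depreciable base = $168,532 − $30,700 = $137,832.
Rate = $137,832 / 5,743 cycles = $24 per cycle.
Year 1: 926 × $24 = $22,224. Book value $146,308.
Year 2: 3,379 × $24 = $81,096. Book value $65,212.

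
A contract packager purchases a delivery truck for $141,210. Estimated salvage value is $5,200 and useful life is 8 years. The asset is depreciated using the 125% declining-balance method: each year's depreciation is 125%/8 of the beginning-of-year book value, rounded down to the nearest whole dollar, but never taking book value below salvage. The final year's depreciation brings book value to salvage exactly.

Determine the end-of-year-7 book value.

Depreciable base = $141,210 − $5,200 = $136,010.
Year 1: ⌊$141,210 × 125%/8⌋ = $22,064. Book value $119,146.
Year 2: ⌊$119,146 × 125%/8⌋ = $18,616. Book value $100,530.
Year 3: ⌊$100,530 × 125%/8⌋ = $15,707. Book value $84,823.
Year 4: ⌊$84,823 × 125%/8⌋ = $13,253. Book value $71,570.
Year 5: ⌊$71,570 × 125%/8⌋ = $11,182. Book value $60,388.
Year 6: ⌊$60,388 × 125%/8⌋ = $9,435. Book value $50,953.
Year 7: ⌊$50,953 × 125%/8⌋ = $7,961. Book value $42,992.

$42,992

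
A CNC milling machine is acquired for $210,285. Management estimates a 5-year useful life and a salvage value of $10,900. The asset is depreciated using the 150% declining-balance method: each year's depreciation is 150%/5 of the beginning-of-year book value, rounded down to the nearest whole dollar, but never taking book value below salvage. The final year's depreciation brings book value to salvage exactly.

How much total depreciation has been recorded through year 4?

Depreciable base = $210,285 − $10,900 = $199,385.
Year 1: ⌊$210,285 × 150%/5⌋ = $63,085. Book value $147,200.
Year 2: ⌊$147,200 × 150%/5⌋ = $44,160. Book value $103,040.
Year 3: ⌊$103,040 × 150%/5⌋ = $30,912. Book value $72,128.
Year 4: ⌊$72,128 × 150%/5⌋ = $21,638. Book value $50,490.
Accumulated through year 4 = $210,285 − $50,490 = $159,795.

$159,795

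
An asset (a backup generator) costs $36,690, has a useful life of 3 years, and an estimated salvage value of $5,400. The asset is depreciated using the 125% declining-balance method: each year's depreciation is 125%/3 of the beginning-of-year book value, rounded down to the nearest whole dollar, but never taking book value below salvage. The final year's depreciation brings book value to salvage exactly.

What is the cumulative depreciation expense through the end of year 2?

Depreciable base = $36,690 − $5,400 = $31,290.
Year 1: ⌊$36,690 × 125%/3⌋ = $15,287. Book value $21,403.
Year 2: ⌊$21,403 × 125%/3⌋ = $8,917. Book value $12,486.
Accumulated through year 2 = $36,690 − $12,486 = $24,204.

$24,204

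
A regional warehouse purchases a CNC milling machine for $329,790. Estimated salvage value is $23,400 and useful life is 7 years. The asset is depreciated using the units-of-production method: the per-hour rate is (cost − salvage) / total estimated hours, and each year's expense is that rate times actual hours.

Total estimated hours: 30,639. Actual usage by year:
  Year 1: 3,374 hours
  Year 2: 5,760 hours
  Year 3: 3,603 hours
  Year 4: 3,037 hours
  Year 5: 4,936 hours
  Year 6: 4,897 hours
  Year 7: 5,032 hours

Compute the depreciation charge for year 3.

$36,030

Depreciable base = $329,790 − $23,400 = $306,390.
Rate = $306,390 / 30,639 hours = $10 per hour.
Year 1: 3,374 × $10 = $33,740. Book value $296,050.
Year 2: 5,760 × $10 = $57,600. Book value $238,450.
Year 3: 3,603 × $10 = $36,030. Book value $202,420.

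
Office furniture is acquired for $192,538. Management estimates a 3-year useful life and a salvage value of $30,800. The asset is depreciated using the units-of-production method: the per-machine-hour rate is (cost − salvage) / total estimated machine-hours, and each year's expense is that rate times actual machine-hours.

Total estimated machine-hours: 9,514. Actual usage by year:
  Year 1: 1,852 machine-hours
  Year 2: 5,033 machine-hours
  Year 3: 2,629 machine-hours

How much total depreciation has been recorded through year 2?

Depreciable base = $192,538 − $30,800 = $161,738.
Rate = $161,738 / 9,514 machine-hours = $17 per machine-hour.
Year 1: 1,852 × $17 = $31,484. Book value $161,054.
Year 2: 5,033 × $17 = $85,561. Book value $75,493.
Accumulated through year 2 = $192,538 − $75,493 = $117,045.

$117,045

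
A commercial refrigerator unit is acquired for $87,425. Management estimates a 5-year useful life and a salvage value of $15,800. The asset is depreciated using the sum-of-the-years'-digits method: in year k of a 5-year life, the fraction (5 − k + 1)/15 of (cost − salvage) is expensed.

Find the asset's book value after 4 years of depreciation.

$20,575

Depreciable base = $87,425 − $15,800 = $71,625.
Sum of the years' digits = 5+4+3+2+1 = 15.
Year 1: $71,625 × 5/15 = $23,875. Book value $63,550.
Year 2: $71,625 × 4/15 = $19,100. Book value $44,450.
Year 3: $71,625 × 3/15 = $14,325. Book value $30,125.
Year 4: $71,625 × 2/15 = $9,550. Book value $20,575.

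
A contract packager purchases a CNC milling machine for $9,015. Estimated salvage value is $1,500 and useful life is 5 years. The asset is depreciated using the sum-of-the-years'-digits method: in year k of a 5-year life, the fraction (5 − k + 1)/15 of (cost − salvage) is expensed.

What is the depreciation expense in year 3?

Depreciable base = $9,015 − $1,500 = $7,515.
Sum of the years' digits = 5+4+3+2+1 = 15.
Year 1: $7,515 × 5/15 = $2,505. Book value $6,510.
Year 2: $7,515 × 4/15 = $2,004. Book value $4,506.
Year 3: $7,515 × 3/15 = $1,503. Book value $3,003.

$1,503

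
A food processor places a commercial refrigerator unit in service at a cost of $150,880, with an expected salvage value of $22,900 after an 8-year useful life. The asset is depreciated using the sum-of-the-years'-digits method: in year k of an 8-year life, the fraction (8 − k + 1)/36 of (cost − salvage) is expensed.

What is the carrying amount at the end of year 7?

Depreciable base = $150,880 − $22,900 = $127,980.
Sum of the years' digits = 8+7+6+5+4+3+2+1 = 36.
Year 1: $127,980 × 8/36 = $28,440. Book value $122,440.
Year 2: $127,980 × 7/36 = $24,885. Book value $97,555.
Year 3: $127,980 × 6/36 = $21,330. Book value $76,225.
Year 4: $127,980 × 5/36 = $17,775. Book value $58,450.
Year 5: $127,980 × 4/36 = $14,220. Book value $44,230.
Year 6: $127,980 × 3/36 = $10,665. Book value $33,565.
Year 7: $127,980 × 2/36 = $7,110. Book value $26,455.

$26,455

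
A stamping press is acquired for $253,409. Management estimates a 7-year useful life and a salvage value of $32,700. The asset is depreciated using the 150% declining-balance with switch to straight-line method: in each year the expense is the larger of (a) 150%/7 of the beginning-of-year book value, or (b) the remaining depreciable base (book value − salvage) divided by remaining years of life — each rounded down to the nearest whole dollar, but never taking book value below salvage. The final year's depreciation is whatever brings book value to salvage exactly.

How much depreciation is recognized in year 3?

Depreciable base = $253,409 − $32,700 = $220,709.
Year 1: DB = ⌊$253,409 × 150%/7⌋ = $54,301; SL = ⌊$220,709/7⌋ = $31,529 → take DB $54,301. Book value $199,108.
Year 2: DB = ⌊$199,108 × 150%/7⌋ = $42,666; SL = ⌊$166,408/6⌋ = $27,734 → take DB $42,666. Book value $156,442.
Year 3: DB = ⌊$156,442 × 150%/7⌋ = $33,523; SL = ⌊$123,742/5⌋ = $24,748 → take DB $33,523. Book value $122,919.

$33,523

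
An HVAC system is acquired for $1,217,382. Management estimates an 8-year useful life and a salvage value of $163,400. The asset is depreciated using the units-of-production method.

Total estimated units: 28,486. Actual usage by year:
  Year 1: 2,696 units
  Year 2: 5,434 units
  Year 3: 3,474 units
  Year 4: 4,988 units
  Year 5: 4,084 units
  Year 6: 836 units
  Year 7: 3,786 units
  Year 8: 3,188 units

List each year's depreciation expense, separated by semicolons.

Depreciable base = $1,217,382 − $163,400 = $1,053,982.
Rate = $1,053,982 / 28,486 units = $37 per unit.
Year 1: 2,696 × $37 = $99,752. Book value $1,117,630.
Year 2: 5,434 × $37 = $201,058. Book value $916,572.
Year 3: 3,474 × $37 = $128,538. Book value $788,034.
Year 4: 4,988 × $37 = $184,556. Book value $603,478.
Year 5: 4,084 × $37 = $151,108. Book value $452,370.
Year 6: 836 × $37 = $30,932. Book value $421,438.
Year 7: 3,786 × $37 = $140,082. Book value $281,356.
Year 8: 3,188 × $37 = $117,956. Book value $163,400.

$99,752; $201,058; $128,538; $184,556; $151,108; $30,932; $140,082; $117,956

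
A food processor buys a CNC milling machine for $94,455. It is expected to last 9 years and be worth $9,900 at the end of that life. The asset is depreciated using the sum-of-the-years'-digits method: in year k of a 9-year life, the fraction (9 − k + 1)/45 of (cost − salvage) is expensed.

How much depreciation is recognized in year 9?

$1,879

Depreciable base = $94,455 − $9,900 = $84,555.
Sum of the years' digits = 9+8+7+6+5+4+3+2+1 = 45.
Year 1: $84,555 × 9/45 = $16,911. Book value $77,544.
Year 2: $84,555 × 8/45 = $15,032. Book value $62,512.
Year 3: $84,555 × 7/45 = $13,153. Book value $49,359.
Year 4: $84,555 × 6/45 = $11,274. Book value $38,085.
Year 5: $84,555 × 5/45 = $9,395. Book value $28,690.
Year 6: $84,555 × 4/45 = $7,516. Book value $21,174.
Year 7: $84,555 × 3/45 = $5,637. Book value $15,537.
Year 8: $84,555 × 2/45 = $3,758. Book value $11,779.
Year 9: $84,555 × 1/45 = $1,879. Book value $9,900.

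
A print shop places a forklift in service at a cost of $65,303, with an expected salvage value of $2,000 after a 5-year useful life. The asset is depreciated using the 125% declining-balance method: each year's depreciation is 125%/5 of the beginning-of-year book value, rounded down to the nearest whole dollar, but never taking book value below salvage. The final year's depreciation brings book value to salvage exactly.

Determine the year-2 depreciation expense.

$12,244

Depreciable base = $65,303 − $2,000 = $63,303.
Year 1: ⌊$65,303 × 125%/5⌋ = $16,325. Book value $48,978.
Year 2: ⌊$48,978 × 125%/5⌋ = $12,244. Book value $36,734.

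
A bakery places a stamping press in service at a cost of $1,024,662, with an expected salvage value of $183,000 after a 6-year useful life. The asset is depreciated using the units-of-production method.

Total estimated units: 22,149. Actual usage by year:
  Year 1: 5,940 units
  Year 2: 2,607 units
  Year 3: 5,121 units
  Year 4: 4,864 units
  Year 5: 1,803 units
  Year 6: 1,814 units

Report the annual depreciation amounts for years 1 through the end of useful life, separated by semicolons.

$225,720; $99,066; $194,598; $184,832; $68,514; $68,932

Depreciable base = $1,024,662 − $183,000 = $841,662.
Rate = $841,662 / 22,149 units = $38 per unit.
Year 1: 5,940 × $38 = $225,720. Book value $798,942.
Year 2: 2,607 × $38 = $99,066. Book value $699,876.
Year 3: 5,121 × $38 = $194,598. Book value $505,278.
Year 4: 4,864 × $38 = $184,832. Book value $320,446.
Year 5: 1,803 × $38 = $68,514. Book value $251,932.
Year 6: 1,814 × $38 = $68,932. Book value $183,000.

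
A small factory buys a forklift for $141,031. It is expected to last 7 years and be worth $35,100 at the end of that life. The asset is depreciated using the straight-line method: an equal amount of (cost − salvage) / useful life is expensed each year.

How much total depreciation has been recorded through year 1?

$15,133

Depreciable base = $141,031 − $35,100 = $105,931.
Annual expense = $105,931 / 7 = $15,133.
End of year 1: book value $125,898.
Accumulated through year 1 = $141,031 − $125,898 = $15,133.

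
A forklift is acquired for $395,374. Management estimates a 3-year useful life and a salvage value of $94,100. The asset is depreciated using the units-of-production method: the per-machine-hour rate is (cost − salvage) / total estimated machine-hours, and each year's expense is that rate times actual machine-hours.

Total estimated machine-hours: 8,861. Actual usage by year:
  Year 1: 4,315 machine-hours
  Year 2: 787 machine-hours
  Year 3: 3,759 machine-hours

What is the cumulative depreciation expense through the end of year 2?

$173,468

Depreciable base = $395,374 − $94,100 = $301,274.
Rate = $301,274 / 8,861 machine-hours = $34 per machine-hour.
Year 1: 4,315 × $34 = $146,710. Book value $248,664.
Year 2: 787 × $34 = $26,758. Book value $221,906.
Accumulated through year 2 = $395,374 − $221,906 = $173,468.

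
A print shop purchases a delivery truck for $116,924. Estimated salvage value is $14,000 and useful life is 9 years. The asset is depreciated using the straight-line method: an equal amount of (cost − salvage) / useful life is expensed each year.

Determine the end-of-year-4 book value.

Depreciable base = $116,924 − $14,000 = $102,924.
Annual expense = $102,924 / 9 = $11,436.
End of year 1: book value $105,488.
End of year 2: book value $94,052.
End of year 3: book value $82,616.
End of year 4: book value $71,180.

$71,180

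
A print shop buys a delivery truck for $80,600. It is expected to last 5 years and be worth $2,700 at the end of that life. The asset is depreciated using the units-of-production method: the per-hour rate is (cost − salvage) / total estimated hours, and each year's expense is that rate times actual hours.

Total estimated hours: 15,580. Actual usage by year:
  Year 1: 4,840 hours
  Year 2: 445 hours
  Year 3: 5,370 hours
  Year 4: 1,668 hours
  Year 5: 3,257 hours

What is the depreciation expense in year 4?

$8,340

Depreciable base = $80,600 − $2,700 = $77,900.
Rate = $77,900 / 15,580 hours = $5 per hour.
Year 1: 4,840 × $5 = $24,200. Book value $56,400.
Year 2: 445 × $5 = $2,225. Book value $54,175.
Year 3: 5,370 × $5 = $26,850. Book value $27,325.
Year 4: 1,668 × $5 = $8,340. Book value $18,985.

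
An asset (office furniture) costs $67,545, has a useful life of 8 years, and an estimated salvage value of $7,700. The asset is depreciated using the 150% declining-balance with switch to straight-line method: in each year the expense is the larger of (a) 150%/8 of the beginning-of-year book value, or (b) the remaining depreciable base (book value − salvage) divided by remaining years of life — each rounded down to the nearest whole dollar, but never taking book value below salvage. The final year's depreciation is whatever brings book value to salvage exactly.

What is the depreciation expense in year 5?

Depreciable base = $67,545 − $7,700 = $59,845.
Year 1: DB = ⌊$67,545 × 150%/8⌋ = $12,664; SL = ⌊$59,845/8⌋ = $7,480 → take DB $12,664. Book value $54,881.
Year 2: DB = ⌊$54,881 × 150%/8⌋ = $10,290; SL = ⌊$47,181/7⌋ = $6,740 → take DB $10,290. Book value $44,591.
Year 3: DB = ⌊$44,591 × 150%/8⌋ = $8,360; SL = ⌊$36,891/6⌋ = $6,148 → take DB $8,360. Book value $36,231.
Year 4: DB = ⌊$36,231 × 150%/8⌋ = $6,793; SL = ⌊$28,531/5⌋ = $5,706 → take DB $6,793. Book value $29,438.
Year 5: DB = ⌊$29,438 × 150%/8⌋ = $5,519; SL = ⌊$21,738/4⌋ = $5,434 → take DB $5,519. Book value $23,919.

$5,519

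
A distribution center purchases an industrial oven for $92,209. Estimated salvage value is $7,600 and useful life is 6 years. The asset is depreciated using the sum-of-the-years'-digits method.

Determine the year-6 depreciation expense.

$4,029

Depreciable base = $92,209 − $7,600 = $84,609.
Sum of the years' digits = 6+5+4+3+2+1 = 21.
Year 1: $84,609 × 6/21 = $24,174. Book value $68,035.
Year 2: $84,609 × 5/21 = $20,145. Book value $47,890.
Year 3: $84,609 × 4/21 = $16,116. Book value $31,774.
Year 4: $84,609 × 3/21 = $12,087. Book value $19,687.
Year 5: $84,609 × 2/21 = $8,058. Book value $11,629.
Year 6: $84,609 × 1/21 = $4,029. Book value $7,600.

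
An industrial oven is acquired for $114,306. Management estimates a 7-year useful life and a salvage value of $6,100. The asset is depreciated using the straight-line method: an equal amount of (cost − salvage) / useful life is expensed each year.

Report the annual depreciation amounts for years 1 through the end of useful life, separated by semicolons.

$15,458; $15,458; $15,458; $15,458; $15,458; $15,458; $15,458

Depreciable base = $114,306 − $6,100 = $108,206.
Annual expense = $108,206 / 7 = $15,458.
End of year 1: book value $98,848.
End of year 2: book value $83,390.
End of year 3: book value $67,932.
End of year 4: book value $52,474.
End of year 5: book value $37,016.
End of year 6: book value $21,558.
End of year 7: book value $6,100.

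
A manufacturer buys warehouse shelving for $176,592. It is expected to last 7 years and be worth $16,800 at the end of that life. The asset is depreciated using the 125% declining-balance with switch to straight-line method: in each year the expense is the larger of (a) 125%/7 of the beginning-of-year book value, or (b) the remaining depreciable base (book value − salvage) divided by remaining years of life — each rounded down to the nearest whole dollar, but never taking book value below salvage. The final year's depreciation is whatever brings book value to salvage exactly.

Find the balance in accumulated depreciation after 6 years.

$139,522

Depreciable base = $176,592 − $16,800 = $159,792.
Year 1: DB = ⌊$176,592 × 125%/7⌋ = $31,534; SL = ⌊$159,792/7⌋ = $22,827 → take DB $31,534. Book value $145,058.
Year 2: DB = ⌊$145,058 × 125%/7⌋ = $25,903; SL = ⌊$128,258/6⌋ = $21,376 → take DB $25,903. Book value $119,155.
Year 3: DB = ⌊$119,155 × 125%/7⌋ = $21,277; SL = ⌊$102,355/5⌋ = $20,471 → take DB $21,277. Book value $97,878.
Year 4: DB = ⌊$97,878 × 125%/7⌋ = $17,478; SL = ⌊$81,078/4⌋ = $20,269 → take SL $20,269. Book value $77,609.
Year 5: DB = ⌊$77,609 × 125%/7⌋ = $13,858; SL = ⌊$60,809/3⌋ = $20,269 → take SL $20,269. Book value $57,340.
Year 6: DB = ⌊$57,340 × 125%/7⌋ = $10,239; SL = ⌊$40,540/2⌋ = $20,270 → take SL $20,270. Book value $37,070.
Accumulated through year 6 = $176,592 − $37,070 = $139,522.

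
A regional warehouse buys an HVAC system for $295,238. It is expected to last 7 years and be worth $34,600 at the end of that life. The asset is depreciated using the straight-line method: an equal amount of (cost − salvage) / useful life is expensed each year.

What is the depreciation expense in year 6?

Depreciable base = $295,238 − $34,600 = $260,638.
Annual expense = $260,638 / 7 = $37,234.

$37,234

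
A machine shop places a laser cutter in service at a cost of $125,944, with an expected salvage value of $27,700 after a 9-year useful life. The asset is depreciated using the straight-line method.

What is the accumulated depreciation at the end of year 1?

$10,916

Depreciable base = $125,944 − $27,700 = $98,244.
Annual expense = $98,244 / 9 = $10,916.
End of year 1: book value $115,028.
Accumulated through year 1 = $125,944 − $115,028 = $10,916.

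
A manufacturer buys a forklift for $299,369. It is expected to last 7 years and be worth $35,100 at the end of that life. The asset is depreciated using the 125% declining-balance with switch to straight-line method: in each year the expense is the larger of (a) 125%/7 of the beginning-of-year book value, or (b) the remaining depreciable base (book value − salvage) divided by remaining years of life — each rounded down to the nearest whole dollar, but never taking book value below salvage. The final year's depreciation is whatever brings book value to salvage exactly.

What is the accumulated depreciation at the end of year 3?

Depreciable base = $299,369 − $35,100 = $264,269.
Year 1: DB = ⌊$299,369 × 125%/7⌋ = $53,458; SL = ⌊$264,269/7⌋ = $37,752 → take DB $53,458. Book value $245,911.
Year 2: DB = ⌊$245,911 × 125%/7⌋ = $43,912; SL = ⌊$210,811/6⌋ = $35,135 → take DB $43,912. Book value $201,999.
Year 3: DB = ⌊$201,999 × 125%/7⌋ = $36,071; SL = ⌊$166,899/5⌋ = $33,379 → take DB $36,071. Book value $165,928.
Accumulated through year 3 = $299,369 − $165,928 = $133,441.

$133,441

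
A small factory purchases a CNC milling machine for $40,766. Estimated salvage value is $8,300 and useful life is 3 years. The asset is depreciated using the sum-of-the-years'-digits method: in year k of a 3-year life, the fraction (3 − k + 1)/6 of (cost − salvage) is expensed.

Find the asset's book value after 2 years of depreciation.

Depreciable base = $40,766 − $8,300 = $32,466.
Sum of the years' digits = 3+2+1 = 6.
Year 1: $32,466 × 3/6 = $16,233. Book value $24,533.
Year 2: $32,466 × 2/6 = $10,822. Book value $13,711.

$13,711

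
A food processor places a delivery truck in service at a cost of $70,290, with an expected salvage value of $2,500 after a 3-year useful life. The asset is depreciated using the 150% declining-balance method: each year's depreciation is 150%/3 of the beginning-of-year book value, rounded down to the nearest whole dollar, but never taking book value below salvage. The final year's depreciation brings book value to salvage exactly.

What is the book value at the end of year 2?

$17,573

Depreciable base = $70,290 − $2,500 = $67,790.
Year 1: ⌊$70,290 × 150%/3⌋ = $35,145. Book value $35,145.
Year 2: ⌊$35,145 × 150%/3⌋ = $17,572. Book value $17,573.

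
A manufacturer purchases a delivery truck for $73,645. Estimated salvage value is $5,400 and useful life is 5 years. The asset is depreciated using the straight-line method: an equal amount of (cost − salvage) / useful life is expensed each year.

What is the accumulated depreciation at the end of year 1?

Depreciable base = $73,645 − $5,400 = $68,245.
Annual expense = $68,245 / 5 = $13,649.
End of year 1: book value $59,996.
Accumulated through year 1 = $73,645 − $59,996 = $13,649.

$13,649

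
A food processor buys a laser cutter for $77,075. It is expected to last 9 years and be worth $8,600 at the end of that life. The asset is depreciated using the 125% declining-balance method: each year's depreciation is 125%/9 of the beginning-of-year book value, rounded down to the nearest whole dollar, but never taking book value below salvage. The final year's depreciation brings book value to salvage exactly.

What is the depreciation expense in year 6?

Depreciable base = $77,075 − $8,600 = $68,475.
Year 1: ⌊$77,075 × 125%/9⌋ = $10,704. Book value $66,371.
Year 2: ⌊$66,371 × 125%/9⌋ = $9,218. Book value $57,153.
Year 3: ⌊$57,153 × 125%/9⌋ = $7,937. Book value $49,216.
Year 4: ⌊$49,216 × 125%/9⌋ = $6,835. Book value $42,381.
Year 5: ⌊$42,381 × 125%/9⌋ = $5,886. Book value $36,495.
Year 6: ⌊$36,495 × 125%/9⌋ = $5,068. Book value $31,427.

$5,068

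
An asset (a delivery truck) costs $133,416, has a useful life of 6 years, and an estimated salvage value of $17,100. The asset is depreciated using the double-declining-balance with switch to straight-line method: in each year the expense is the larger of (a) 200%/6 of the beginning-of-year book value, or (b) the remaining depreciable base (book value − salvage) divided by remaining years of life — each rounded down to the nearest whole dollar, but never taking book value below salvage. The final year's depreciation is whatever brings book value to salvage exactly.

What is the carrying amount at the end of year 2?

$59,296

Depreciable base = $133,416 − $17,100 = $116,316.
Year 1: DB = ⌊$133,416 × 200%/6⌋ = $44,472; SL = ⌊$116,316/6⌋ = $19,386 → take DB $44,472. Book value $88,944.
Year 2: DB = ⌊$88,944 × 200%/6⌋ = $29,648; SL = ⌊$71,844/5⌋ = $14,368 → take DB $29,648. Book value $59,296.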